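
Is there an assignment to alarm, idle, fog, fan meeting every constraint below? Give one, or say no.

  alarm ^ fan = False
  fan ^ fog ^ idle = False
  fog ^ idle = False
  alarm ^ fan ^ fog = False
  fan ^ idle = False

alarm = False; idle = False; fog = False; fan = False

alarm ^ fan = F ^ F = False ✓
fan ^ fog ^ idle = F ^ F ^ F = False ✓
fog ^ idle = F ^ F = False ✓
alarm ^ fan ^ fog = F ^ F ^ F = False ✓
fan ^ idle = F ^ F = False ✓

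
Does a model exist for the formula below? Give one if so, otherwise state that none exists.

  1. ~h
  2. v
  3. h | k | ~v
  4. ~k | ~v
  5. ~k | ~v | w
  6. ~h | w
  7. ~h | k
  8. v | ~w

UNSATISFIABLE

Case h = True:
  Clause (~h) is falsified — contradiction.
Case h = False:
  (v) forces v = True.
  (h | k | ~v) forces k = True.
  Clause (~k | ~v) is falsified — contradiction.
Both cases fail, so the formula is unsatisfiable.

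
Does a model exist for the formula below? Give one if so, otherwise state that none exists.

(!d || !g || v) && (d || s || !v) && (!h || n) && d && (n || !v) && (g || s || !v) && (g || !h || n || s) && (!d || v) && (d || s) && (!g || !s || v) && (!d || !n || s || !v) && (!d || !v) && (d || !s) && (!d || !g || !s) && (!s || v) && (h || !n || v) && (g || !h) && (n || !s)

Unsatisfiable

Case d = True:
  (!d || v) forces v = True.
  Clause (!d || !v) is falsified — contradiction.
Case d = False:
  Clause (d) is falsified — contradiction.
Both cases fail, so the formula is unsatisfiable.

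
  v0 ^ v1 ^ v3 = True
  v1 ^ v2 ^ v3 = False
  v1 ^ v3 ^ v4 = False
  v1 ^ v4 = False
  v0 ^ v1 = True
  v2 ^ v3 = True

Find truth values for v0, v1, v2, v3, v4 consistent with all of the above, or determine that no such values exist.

v0: False, v1: True, v2: True, v3: False, v4: True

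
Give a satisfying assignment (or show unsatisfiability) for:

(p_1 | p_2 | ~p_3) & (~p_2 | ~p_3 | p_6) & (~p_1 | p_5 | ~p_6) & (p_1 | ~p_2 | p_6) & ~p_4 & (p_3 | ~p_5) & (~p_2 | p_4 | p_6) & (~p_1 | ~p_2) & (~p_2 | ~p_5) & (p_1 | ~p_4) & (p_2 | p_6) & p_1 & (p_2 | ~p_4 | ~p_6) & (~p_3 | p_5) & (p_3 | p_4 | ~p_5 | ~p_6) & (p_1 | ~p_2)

p_1 = True, p_2 = False, p_3 = True, p_4 = False, p_5 = True, p_6 = True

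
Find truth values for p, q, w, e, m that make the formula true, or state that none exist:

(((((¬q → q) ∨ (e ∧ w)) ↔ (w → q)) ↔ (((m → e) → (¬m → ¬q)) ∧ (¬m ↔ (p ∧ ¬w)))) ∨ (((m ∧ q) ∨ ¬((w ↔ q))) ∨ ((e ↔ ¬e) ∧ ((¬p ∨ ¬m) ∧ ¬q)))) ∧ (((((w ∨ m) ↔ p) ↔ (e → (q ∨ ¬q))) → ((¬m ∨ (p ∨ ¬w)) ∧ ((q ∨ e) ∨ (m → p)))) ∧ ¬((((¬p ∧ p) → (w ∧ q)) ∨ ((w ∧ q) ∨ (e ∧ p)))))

UNSATISFIABLE

The conjunct ¬((((¬p ∧ p) → (w ∧ q)) ∨ ((w ∧ q) ∨ (e ∧ p)))) is unsatisfiable on its own:
  p = True: this becomes ¬((True ∨ ((w ∧ q) ∨ e))) = False.
  p = False: this becomes ¬((True ∨ (w ∧ q))) = False.
So the whole conjunction is unsatisfiable.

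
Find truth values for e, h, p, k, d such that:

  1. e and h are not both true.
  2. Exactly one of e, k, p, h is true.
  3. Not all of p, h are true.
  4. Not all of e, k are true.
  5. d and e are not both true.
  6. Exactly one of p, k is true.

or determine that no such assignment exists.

e = False, h = False, p = False, k = True, d = True

  (1) e=F, h=F — not both ✓
  (2) {e, k, p, h}: 1 true — exactly one ✓
  (3) {p, h}: 0/2 true — not all ✓
  (4) {e, k}: 1/2 true — not all ✓
  (5) d=T, e=F — not both ✓
  (6) {p, k}: 1 true — exactly one ✓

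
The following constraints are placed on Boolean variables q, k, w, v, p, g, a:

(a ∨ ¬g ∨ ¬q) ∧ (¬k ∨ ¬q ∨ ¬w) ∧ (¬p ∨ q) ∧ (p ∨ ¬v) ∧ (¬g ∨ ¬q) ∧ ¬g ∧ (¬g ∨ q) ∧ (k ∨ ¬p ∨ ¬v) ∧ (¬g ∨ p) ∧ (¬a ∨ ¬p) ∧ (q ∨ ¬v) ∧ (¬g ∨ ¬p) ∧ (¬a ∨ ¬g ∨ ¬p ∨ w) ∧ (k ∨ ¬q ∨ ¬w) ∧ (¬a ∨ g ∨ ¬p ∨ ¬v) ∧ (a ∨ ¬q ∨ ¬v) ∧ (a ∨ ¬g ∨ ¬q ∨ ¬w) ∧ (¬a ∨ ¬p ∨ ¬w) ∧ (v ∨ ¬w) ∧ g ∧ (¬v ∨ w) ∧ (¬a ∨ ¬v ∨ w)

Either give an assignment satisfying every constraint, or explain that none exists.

UNSATISFIABLE

Case g = True:
  Clause (¬g) is falsified — contradiction.
Case g = False:
  Clause (g) is falsified — contradiction.
Both cases fail, so the formula is unsatisfiable.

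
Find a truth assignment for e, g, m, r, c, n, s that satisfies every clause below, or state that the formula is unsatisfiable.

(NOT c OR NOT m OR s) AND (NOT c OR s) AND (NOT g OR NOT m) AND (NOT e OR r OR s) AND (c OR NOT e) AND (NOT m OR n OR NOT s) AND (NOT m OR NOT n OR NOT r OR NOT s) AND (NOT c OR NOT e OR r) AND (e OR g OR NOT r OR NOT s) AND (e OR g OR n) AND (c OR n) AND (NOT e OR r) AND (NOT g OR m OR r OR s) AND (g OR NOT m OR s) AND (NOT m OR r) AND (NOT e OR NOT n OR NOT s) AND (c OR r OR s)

e: True; g: True; m: False; r: True; c: True; n: False; s: True

Set e = True.
  then (c OR NOT e) forces c = True.
  then (NOT c OR NOT e OR r) forces r = True.
  then (NOT c OR s) forces s = True.
  then (NOT e OR NOT n OR NOT s) forces n = False.
  then (NOT m OR n OR NOT s) forces m = False.
Set g = True.
All clauses satisfied.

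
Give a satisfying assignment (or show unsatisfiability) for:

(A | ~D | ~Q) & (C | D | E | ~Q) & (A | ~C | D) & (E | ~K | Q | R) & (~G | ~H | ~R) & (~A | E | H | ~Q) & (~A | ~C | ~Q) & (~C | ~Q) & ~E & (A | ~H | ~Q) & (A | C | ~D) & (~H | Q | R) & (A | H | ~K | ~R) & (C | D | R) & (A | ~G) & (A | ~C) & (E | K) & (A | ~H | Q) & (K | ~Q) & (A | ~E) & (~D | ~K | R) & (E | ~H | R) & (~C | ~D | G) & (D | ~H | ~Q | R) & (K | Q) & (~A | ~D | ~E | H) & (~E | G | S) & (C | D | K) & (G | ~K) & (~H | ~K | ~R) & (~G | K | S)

G = True; R = True; A = True; Q = False; S = False; C = True; H = False; D = True; K = True; E = False

Unit clause (~E) forces E = False.
In (E | K) only K is left, so K = True.
In (G | ~K) only G is left, so G = True.
In (A | ~G) only A is left, so A = True.
Try R = False:
  (E | ~K | Q | R) forces Q = True.
  (~A | E | H | ~Q) forces H = True.
  clause (E | ~H | R) is falsified — backtrack.
So R = True.
  then (~G | ~H | ~R) forces H = False.
  then (~A | E | H | ~Q) forces Q = False.
Set S = False.
Set C = True.
Set D = True.
All clauses satisfied.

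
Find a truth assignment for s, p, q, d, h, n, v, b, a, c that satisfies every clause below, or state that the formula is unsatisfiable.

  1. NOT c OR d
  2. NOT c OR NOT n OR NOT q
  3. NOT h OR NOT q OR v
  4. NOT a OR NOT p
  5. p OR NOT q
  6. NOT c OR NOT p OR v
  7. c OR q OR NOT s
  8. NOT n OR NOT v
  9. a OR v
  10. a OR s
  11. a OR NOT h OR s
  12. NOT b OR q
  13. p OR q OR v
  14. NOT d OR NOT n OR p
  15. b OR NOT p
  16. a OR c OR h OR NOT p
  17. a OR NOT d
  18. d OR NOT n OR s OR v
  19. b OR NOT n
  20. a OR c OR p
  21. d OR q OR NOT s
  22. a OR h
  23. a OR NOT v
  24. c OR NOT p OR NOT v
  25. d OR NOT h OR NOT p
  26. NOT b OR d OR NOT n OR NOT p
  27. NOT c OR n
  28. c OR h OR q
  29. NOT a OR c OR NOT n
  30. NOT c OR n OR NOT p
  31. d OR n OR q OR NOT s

s = False, p = False, q = False, d = True, h = True, n = False, v = True, b = False, a = True, c = False

Set s = False.
  then (a OR s) forces a = True.
  then (NOT a OR NOT p) forces p = False.
  then (p OR NOT q) forces q = False.
  then (NOT b OR q) forces b = False.
  then (p OR q OR v) forces v = True.
  then (b OR NOT n) forces n = False.
  then (NOT c OR n) forces c = False.
  then (c OR h OR q) forces h = True.
Set d = True.
All clauses satisfied.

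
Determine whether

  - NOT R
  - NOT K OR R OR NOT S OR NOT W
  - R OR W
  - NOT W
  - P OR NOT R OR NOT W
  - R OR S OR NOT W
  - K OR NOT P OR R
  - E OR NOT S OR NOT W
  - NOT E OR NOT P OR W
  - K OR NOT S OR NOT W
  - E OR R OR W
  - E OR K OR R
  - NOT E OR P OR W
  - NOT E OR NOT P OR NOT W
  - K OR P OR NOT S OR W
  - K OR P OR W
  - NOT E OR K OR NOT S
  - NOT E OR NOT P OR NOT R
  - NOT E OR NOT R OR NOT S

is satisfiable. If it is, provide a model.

Unsatisfiable

Case R = True:
  Clause (NOT R) is falsified — contradiction.
Case R = False:
  (R OR W) forces W = True.
  Clause (NOT W) is falsified — contradiction.
Both cases fail, so the formula is unsatisfiable.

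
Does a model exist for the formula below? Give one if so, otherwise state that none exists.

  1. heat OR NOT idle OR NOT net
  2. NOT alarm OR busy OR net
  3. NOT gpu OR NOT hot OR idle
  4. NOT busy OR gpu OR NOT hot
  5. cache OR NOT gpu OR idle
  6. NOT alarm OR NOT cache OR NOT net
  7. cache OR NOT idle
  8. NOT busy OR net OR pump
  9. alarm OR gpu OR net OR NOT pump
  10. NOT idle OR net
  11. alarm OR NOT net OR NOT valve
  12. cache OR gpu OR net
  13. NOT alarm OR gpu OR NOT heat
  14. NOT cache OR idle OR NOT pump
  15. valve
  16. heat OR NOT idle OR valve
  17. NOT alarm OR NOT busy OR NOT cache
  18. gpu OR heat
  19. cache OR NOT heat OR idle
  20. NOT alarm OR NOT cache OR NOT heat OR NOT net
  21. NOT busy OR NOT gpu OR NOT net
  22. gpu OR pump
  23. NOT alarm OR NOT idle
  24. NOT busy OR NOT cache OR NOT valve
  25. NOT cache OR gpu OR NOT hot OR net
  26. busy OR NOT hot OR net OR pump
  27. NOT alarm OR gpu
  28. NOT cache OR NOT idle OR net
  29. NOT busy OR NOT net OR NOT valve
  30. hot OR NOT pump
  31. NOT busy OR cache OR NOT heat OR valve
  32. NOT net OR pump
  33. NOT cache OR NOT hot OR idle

Unit clause (valve) forces valve = True.
Set heat = True.
Set alarm = False.
  then (alarm OR NOT net OR NOT valve) forces net = False.
  then (NOT idle OR net) forces idle = False.
  then (cache OR NOT heat OR idle) forces cache = True.
  then (NOT busy OR NOT cache OR NOT valve) forces busy = False.
  then (NOT cache OR NOT hot OR idle) forces hot = False.
  then (NOT cache OR idle OR NOT pump) forces pump = False.
  then (gpu OR pump) forces gpu = True.
All clauses satisfied.

heat=T; alarm=F; busy=F; gpu=T; cache=T; idle=F; net=F; valve=T; hot=F; pump=F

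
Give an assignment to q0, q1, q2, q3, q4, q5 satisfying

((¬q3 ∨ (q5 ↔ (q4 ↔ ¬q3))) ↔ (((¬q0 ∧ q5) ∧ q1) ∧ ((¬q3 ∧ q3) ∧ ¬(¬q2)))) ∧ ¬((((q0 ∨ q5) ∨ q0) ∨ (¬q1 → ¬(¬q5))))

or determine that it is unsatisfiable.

q0 = False; q1 = False; q2 = True; q3 = True; q4 = False; q5 = False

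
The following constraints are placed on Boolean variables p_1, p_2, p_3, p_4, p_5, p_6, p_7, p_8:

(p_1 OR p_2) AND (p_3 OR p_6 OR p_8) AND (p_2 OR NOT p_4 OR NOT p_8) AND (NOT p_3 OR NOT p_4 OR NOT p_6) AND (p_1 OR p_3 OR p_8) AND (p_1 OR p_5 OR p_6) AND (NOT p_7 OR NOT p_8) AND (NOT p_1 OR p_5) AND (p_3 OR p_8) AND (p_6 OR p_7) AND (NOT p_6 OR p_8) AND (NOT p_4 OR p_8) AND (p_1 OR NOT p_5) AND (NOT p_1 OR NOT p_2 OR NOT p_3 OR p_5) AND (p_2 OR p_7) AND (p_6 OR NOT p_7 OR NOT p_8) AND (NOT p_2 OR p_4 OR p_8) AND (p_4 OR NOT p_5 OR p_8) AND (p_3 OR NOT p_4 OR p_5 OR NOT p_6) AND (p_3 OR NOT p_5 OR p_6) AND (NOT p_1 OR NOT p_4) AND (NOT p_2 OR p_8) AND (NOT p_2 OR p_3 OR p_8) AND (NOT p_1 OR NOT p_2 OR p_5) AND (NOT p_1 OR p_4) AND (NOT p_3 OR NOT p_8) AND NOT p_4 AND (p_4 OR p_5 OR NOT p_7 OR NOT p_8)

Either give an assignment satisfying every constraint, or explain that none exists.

p_1: False, p_2: True, p_3: False, p_4: False, p_5: False, p_6: True, p_7: False, p_8: True

Unit clause (NOT p_4) forces p_4 = False.
In (NOT p_1 OR p_4) only NOT p_1 is left, so p_1 = False.
In (p_1 OR p_2) only p_2 is left, so p_2 = True.
In (p_1 OR NOT p_5) only NOT p_5 is left, so p_5 = False.
In (NOT p_2 OR p_4 OR p_8) only p_8 is left, so p_8 = True.
In (NOT p_3 OR NOT p_8) only NOT p_3 is left, so p_3 = False.
In (p_4 OR p_5 OR NOT p_7 OR NOT p_8) only NOT p_7 is left, so p_7 = False.
In (p_1 OR p_5 OR p_6) only p_6 is left, so p_6 = True.
All clauses satisfied.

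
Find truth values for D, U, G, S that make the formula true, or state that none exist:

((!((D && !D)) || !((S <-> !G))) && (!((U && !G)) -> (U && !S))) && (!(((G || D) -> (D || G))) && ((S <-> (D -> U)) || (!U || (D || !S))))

Unsatisfiable

The conjunct !(((G || D) -> (D || G))) is unsatisfiable on its own:
  D=F, G=F: evaluates to False.
  D=F, G=T: evaluates to False.
  D=T, G=F: evaluates to False.
  D=T, G=T: evaluates to False.
So the whole conjunction is unsatisfiable.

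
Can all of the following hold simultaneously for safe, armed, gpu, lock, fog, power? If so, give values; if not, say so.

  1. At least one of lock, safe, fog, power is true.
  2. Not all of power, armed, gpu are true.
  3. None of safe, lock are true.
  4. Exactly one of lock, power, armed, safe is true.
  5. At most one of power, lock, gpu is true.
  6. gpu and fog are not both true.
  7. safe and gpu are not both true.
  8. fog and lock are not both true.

safe: False, armed: False, gpu: False, lock: False, fog: True, power: True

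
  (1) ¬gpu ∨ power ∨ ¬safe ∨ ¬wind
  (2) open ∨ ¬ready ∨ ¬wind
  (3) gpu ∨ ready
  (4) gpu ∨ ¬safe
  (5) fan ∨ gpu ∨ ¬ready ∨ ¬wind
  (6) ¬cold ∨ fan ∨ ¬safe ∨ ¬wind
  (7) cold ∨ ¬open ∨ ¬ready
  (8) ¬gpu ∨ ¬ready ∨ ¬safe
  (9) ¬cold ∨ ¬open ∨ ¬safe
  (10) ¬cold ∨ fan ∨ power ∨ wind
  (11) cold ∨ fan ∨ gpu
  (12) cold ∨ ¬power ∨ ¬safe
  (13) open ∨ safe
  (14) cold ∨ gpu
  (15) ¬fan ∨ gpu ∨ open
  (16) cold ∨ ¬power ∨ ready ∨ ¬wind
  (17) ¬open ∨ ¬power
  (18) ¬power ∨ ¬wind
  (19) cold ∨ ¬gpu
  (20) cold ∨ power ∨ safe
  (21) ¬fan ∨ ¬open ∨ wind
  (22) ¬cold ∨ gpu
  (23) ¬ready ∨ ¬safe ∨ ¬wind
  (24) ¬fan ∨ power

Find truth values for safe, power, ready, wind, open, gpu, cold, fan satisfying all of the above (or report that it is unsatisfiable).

safe = True; power = True; ready = False; wind = False; open = False; gpu = True; cold = True; fan = True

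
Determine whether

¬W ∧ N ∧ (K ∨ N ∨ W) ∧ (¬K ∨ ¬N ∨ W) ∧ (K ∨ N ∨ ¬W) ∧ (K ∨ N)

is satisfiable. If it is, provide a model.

N=T, W=F, K=F

Unit clause (¬W) forces W = False.
Unit clause (N) forces N = True.
In (¬K ∨ ¬N ∨ W) only ¬K is left, so K = False.
Check each clause:
  (¬W): ¬W holds.
  (N): N holds.
  (K ∨ N ∨ W): N holds.
  (¬K ∨ ¬N ∨ W): ¬K holds.
  (K ∨ N ∨ ¬W): N holds.
  (K ∨ N): N holds.
All clauses satisfied.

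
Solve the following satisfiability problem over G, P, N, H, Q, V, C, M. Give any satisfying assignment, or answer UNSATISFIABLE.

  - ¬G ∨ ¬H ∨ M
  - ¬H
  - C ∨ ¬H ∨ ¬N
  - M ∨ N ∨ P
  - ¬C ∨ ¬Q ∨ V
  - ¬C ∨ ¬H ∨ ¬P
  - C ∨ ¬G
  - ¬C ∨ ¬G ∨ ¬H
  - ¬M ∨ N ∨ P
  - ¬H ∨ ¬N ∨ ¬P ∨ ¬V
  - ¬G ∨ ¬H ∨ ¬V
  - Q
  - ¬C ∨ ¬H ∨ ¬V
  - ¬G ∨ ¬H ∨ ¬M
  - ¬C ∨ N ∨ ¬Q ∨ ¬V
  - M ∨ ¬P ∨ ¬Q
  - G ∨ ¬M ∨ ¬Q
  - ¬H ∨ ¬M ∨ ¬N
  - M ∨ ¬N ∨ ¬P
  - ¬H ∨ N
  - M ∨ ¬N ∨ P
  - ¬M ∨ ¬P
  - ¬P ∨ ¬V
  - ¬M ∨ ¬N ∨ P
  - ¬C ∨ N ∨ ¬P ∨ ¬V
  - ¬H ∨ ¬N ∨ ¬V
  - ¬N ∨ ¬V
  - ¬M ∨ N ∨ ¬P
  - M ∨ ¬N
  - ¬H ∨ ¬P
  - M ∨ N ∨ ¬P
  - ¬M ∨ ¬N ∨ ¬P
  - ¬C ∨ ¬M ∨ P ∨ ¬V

Case G = True:
  (¬H) forces H = False.
  (C ∨ ¬G) forces C = True.
  (Q) forces Q = True.
  (¬C ∨ ¬Q ∨ V) forces V = True.
  (¬C ∨ N ∨ ¬Q ∨ ¬V) forces N = True.
  Clause (¬N ∨ ¬V) is falsified — contradiction.
Case G = False:
  (¬H) forces H = False.
  (Q) forces Q = True.
  (G ∨ ¬M ∨ ¬Q) forces M = False.
  (M ∨ ¬P ∨ ¬Q) forces P = False.
  (M ∨ N ∨ P) forces N = True.
  Clause (M ∨ ¬N ∨ P) is falsified — contradiction.
Both cases fail, so the formula is unsatisfiable.

The formula is unsatisfiable.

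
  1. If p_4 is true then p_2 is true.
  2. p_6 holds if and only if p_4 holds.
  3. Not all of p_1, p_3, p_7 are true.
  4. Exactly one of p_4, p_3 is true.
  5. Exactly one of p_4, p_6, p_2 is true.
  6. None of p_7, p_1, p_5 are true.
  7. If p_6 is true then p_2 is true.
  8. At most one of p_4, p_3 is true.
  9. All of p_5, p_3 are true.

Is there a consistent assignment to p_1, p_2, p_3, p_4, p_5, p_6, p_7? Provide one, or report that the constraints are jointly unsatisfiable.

No satisfying assignment exists.

Case p_5 = True:
  Constraint (6) is violated (p_5=T) — contradiction.
Case p_5 = False:
  Constraint (9) is violated (p_5=F) — contradiction.
Both cases fail — unsatisfiable.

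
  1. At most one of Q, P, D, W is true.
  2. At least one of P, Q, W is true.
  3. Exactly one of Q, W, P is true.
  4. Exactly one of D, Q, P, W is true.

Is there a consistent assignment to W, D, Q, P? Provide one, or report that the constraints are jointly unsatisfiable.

W=F, D=F, Q=T, P=F

  (1) {Q, P, D, W}: 1 true — at most one ✓
  (2) {P, Q, W}: 1 true — at least one ✓
  (3) {Q, W, P}: 1 true — exactly one ✓
  (4) {D, Q, P, W}: 1 true — exactly one ✓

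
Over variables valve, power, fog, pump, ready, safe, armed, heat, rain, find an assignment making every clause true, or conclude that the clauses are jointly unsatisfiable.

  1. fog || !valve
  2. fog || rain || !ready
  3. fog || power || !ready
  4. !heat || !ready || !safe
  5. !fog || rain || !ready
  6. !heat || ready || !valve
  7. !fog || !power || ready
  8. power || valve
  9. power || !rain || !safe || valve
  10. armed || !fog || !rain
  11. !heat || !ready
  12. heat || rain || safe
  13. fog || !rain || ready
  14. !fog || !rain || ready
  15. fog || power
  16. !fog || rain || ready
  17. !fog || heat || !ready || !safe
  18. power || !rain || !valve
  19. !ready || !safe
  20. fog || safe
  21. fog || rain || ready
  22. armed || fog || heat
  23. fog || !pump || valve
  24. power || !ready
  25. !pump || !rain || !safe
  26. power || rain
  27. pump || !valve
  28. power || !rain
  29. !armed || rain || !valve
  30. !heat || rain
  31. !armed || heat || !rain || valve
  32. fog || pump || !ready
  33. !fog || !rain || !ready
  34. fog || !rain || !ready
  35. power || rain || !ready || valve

Case ready = True:
  (!heat || !ready) forces heat = False.
  (!ready || !safe) forces safe = False.
  (heat || rain || safe) forces rain = True.
  (fog || safe) forces fog = True.
  Clause (!fog || !rain || !ready) is falsified — contradiction.
Case ready = False:
  If rain = True:
    (fog || !rain || ready) forces fog = True.
    clause (!fog || !rain || ready) is falsified.
  If rain = False:
    (!fog || rain || ready) forces fog = False.
    clause (fog || rain || ready) is falsified.
  Every sub-case reaches a contradiction.
Both cases fail, so the formula is unsatisfiable.

No satisfying assignment exists.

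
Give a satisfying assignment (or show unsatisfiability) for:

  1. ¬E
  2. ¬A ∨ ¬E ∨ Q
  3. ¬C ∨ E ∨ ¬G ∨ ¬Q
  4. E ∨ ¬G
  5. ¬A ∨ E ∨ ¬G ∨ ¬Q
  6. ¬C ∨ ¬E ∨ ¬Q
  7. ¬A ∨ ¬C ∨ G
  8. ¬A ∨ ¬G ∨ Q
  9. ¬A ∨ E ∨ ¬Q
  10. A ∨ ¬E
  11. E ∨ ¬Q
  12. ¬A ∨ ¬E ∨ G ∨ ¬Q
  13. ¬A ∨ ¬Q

Unit clause (¬E) forces E = False.
In (E ∨ ¬G) only ¬G is left, so G = False.
In (E ∨ ¬Q) only ¬Q is left, so Q = False.
Set A = False.
Set C = False.
All clauses satisfied.

A = False, Q = False, E = False, G = False, C = False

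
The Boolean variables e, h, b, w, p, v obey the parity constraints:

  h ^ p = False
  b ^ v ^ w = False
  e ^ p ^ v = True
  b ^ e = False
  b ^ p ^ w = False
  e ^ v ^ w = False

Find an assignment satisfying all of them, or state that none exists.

e = True; h = False; b = True; w = True; p = False; v = False

h ^ p = F ^ F = False ✓
b ^ v ^ w = T ^ F ^ T = False ✓
e ^ p ^ v = T ^ F ^ F = True ✓
b ^ e = T ^ T = False ✓
b ^ p ^ w = T ^ F ^ T = False ✓
e ^ v ^ w = T ^ F ^ T = False ✓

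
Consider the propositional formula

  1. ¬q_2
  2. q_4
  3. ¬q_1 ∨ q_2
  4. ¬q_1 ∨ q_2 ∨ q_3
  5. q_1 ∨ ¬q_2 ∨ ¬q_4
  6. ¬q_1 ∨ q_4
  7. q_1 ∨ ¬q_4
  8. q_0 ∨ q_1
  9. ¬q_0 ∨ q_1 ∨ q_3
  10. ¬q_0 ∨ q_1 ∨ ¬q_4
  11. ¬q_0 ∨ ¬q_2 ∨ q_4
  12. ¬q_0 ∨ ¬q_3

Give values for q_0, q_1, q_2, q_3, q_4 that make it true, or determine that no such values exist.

Case q_2 = True:
  Clause (¬q_2) is falsified — contradiction.
Case q_2 = False:
  (q_4) forces q_4 = True.
  (¬q_1 ∨ q_2) forces q_1 = False.
  Clause (q_1 ∨ ¬q_4) is falsified — contradiction.
Both cases fail, so the formula is unsatisfiable.

Unsatisfiable — no assignment works.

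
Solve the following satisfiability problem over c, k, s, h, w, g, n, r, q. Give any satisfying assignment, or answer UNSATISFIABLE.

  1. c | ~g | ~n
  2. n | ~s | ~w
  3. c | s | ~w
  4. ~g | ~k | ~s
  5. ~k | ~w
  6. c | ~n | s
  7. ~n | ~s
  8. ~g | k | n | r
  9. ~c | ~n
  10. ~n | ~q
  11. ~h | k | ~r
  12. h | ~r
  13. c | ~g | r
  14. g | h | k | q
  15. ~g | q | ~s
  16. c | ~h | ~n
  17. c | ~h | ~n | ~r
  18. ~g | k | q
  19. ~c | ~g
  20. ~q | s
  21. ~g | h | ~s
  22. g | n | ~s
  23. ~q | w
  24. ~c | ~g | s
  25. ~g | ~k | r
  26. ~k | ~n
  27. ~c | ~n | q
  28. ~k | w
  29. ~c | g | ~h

c = False, k = False, s = False, h = True, w = False, g = False, n = False, r = False, q = False

Set c = False.
Try k = True:
  (~k | ~w) forces w = False.
  clause (~k | w) is falsified — backtrack.
So k = False.
Set s = False.
  then (c | s | ~w) forces w = False.
  then (c | ~n | s) forces n = False.
  then (~q | s) forces q = False.
  then (~g | k | q) forces g = False.
  then (g | h | k | q) forces h = True.
  then (~h | k | ~r) forces r = False.
All clauses satisfied.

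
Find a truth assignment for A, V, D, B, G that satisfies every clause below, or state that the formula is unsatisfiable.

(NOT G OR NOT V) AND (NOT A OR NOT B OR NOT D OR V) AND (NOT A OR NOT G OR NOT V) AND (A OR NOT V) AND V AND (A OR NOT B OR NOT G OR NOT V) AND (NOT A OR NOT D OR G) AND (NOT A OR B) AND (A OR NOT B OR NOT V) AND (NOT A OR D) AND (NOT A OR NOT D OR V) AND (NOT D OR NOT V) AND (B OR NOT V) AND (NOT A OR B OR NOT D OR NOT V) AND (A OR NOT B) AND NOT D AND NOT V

Case V = True:
  Clause (NOT V) is falsified — contradiction.
Case V = False:
  Clause (V) is falsified — contradiction.
Both cases fail, so the formula is unsatisfiable.

No satisfying assignment exists.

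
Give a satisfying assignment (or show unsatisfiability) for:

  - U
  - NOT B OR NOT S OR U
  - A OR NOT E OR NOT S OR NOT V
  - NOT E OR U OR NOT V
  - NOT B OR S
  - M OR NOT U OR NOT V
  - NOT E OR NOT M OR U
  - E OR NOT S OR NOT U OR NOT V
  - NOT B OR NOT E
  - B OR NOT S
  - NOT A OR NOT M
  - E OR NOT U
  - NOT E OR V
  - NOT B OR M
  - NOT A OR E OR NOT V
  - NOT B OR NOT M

Unit clause (U) forces U = True.
In (E OR NOT U) only E is left, so E = True.
In (NOT E OR V) only V is left, so V = True.
In (M OR NOT U OR NOT V) only M is left, so M = True.
In (NOT B OR NOT E) only NOT B is left, so B = False.
In (B OR NOT S) only NOT S is left, so S = False.
In (NOT A OR NOT M) only NOT A is left, so A = False.
All clauses satisfied.

B: False, E: True, S: False, M: True, U: True, V: True, A: False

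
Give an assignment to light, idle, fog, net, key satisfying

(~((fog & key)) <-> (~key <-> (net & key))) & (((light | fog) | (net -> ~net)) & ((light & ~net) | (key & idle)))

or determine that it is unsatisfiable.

light=F, idle=T, fog=T, net=T, key=T

  ~((fog & key)) <-> (~key <-> (net & key)) = True
    ~((fog & key)) = False
      fog & key = True
    ~key <-> (net & key) = False
      ~key = False
      net & key = True
  ((light | fog) | (net -> ~net)) & ((light & ~net) | (key & idle)) = True
    (light | fog) | (net -> ~net) = True
      light | fog = True
      net -> ~net = False
        ~net = False
    (light & ~net) | (key & idle) = True
      light & ~net = False
        ~net = False
      key & idle = True
Both conjuncts True, so the formula holds.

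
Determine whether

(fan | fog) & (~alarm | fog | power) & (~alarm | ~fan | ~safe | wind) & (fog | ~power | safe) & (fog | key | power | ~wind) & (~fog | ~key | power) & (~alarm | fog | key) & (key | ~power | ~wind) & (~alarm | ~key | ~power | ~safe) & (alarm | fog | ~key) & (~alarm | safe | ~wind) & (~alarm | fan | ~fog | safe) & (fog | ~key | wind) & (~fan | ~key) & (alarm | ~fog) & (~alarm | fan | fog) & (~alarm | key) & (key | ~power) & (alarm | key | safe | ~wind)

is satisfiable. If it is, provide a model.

key=F, fog=F, alarm=F, safe=T, power=F, fan=T, wind=F

Set key = False.
  then (~alarm | key) forces alarm = False.
  then (key | ~power) forces power = False.
  then (alarm | ~fog) forces fog = False.
  then (fan | fog) forces fan = True.
  then (fog | key | power | ~wind) forces wind = False.
Set safe = True.
All clauses satisfied.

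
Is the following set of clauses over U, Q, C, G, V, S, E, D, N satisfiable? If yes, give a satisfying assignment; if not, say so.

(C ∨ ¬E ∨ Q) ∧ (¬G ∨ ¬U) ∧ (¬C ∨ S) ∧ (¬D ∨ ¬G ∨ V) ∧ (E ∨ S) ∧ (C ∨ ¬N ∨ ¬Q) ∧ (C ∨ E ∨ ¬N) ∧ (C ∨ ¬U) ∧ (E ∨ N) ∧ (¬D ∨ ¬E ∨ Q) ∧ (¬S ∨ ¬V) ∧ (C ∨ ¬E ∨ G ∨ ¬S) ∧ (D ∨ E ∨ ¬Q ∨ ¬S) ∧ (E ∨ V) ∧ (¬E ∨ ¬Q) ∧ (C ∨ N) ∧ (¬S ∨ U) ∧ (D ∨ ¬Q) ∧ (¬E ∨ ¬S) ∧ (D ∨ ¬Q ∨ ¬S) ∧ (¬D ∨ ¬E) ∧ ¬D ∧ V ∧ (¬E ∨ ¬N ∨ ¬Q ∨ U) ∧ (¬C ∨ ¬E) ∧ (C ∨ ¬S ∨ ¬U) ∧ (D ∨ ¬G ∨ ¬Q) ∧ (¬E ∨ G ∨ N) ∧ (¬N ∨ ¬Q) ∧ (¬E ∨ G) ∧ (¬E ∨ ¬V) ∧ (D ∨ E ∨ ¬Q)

Unsatisfiable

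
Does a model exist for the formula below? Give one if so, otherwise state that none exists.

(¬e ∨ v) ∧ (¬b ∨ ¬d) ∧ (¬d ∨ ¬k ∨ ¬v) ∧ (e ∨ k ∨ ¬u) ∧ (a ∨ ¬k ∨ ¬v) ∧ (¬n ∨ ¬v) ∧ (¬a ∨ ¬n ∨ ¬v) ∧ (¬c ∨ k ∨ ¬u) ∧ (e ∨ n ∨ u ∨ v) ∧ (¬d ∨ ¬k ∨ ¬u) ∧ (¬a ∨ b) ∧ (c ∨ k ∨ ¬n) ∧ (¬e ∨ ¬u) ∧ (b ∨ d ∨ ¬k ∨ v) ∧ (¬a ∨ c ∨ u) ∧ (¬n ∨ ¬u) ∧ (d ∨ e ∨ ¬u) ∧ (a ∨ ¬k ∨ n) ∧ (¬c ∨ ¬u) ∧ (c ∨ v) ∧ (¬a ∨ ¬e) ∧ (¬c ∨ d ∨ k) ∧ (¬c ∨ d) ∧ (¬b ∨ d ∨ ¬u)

Set n = False.
Set u = False.
Set b = False.
  then (¬a ∨ b) forces a = False.
  then (a ∨ ¬k ∨ n) forces k = False.
Set e = True.
  then (¬e ∨ v) forces v = True.
Set c = False.
Set d = True.
All clauses satisfied.

n=F, u=F, b=F, e=T, k=F, c=F, v=T, a=F, d=T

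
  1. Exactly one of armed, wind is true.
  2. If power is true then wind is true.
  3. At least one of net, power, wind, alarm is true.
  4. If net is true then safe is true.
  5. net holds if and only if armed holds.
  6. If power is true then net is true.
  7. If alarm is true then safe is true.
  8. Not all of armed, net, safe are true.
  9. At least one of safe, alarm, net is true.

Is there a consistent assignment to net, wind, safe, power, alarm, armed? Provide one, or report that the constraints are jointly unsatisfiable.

net = False, wind = True, safe = True, power = False, alarm = True, armed = False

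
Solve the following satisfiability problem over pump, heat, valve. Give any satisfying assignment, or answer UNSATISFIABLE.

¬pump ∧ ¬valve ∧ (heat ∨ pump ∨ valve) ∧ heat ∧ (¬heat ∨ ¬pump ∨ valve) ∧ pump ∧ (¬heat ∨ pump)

Case pump = True:
  Clause (¬pump) is falsified — contradiction.
Case pump = False:
  Clause (pump) is falsified — contradiction.
Both cases fail, so the formula is unsatisfiable.

Unsatisfiable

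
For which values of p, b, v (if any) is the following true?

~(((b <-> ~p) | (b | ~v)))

p = False, b = False, v = True

  ~(((b <-> ~p) | (b | ~v))) = True
    (b <-> ~p) | (b | ~v) = False
      b <-> ~p = False
        ~p = True
      b | ~v = False
        ~v = False
The formula evaluates to True.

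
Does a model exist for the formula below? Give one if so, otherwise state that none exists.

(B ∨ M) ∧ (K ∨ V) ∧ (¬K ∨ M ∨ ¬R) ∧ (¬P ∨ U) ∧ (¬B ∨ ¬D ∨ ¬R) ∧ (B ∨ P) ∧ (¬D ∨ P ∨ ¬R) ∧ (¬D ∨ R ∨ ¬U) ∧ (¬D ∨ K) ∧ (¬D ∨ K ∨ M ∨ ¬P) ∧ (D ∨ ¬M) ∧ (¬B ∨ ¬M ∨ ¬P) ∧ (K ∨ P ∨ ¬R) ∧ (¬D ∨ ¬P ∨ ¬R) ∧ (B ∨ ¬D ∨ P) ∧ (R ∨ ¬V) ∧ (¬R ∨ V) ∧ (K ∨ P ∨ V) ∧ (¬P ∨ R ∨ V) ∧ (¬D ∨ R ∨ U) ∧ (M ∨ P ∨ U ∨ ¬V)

M = False, U = True, K = False, V = True, D = False, B = True, P = True, R = True

Set M = False.
  then (B ∨ M) forces B = True.
Set U = True.
Set K = False.
  then (K ∨ V) forces V = True.
  then (¬D ∨ K) forces D = False.
  then (R ∨ ¬V) forces R = True.
  then (K ∨ P ∨ ¬R) forces P = True.
All clauses satisfied.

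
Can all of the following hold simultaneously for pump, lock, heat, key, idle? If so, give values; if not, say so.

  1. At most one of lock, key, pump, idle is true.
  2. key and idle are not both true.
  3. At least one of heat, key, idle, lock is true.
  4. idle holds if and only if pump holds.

pump=F; lock=T; heat=F; key=F; idle=F

  (1) {lock, key, pump, idle}: 1 true — at most one ✓
  (2) key=F, idle=F — not both ✓
  (3) {heat, key, idle, lock}: 1 true — at least one ✓
  (4) idle=F, pump=F — same ✓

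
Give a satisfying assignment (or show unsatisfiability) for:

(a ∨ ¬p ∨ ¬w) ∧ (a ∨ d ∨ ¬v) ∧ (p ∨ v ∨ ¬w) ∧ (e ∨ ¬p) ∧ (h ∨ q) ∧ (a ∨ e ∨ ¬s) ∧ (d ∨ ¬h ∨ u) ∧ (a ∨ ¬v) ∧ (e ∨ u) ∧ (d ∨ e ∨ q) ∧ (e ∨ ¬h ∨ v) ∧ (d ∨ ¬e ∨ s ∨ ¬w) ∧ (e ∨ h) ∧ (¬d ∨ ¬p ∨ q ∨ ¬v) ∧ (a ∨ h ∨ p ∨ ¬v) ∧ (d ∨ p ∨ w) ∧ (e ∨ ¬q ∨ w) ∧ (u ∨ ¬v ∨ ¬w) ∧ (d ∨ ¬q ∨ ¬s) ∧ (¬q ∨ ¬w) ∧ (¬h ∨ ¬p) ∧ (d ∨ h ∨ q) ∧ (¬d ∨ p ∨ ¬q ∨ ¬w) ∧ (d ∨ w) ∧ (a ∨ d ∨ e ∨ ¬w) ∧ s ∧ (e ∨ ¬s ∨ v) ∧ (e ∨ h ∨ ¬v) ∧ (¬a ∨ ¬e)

Unit clause (s) forces s = True.
Set e = True.
  then (¬a ∨ ¬e) forces a = False.
  then (a ∨ ¬v) forces v = False.
Set u = False.
Try d = False:
  (d ∨ ¬h ∨ u) forces h = False.
  (h ∨ q) forces q = True.
  clause (d ∨ ¬q ∨ ¬s) is falsified — backtrack.
So d = True.
Set q = False.
  then (h ∨ q) forces h = True.
  then (¬h ∨ ¬p) forces p = False.
  then (p ∨ v ∨ ¬w) forces w = False.
All clauses satisfied.

s = True; e = True; u = False; a = False; d = True; v = False; q = False; h = True; w = False; p = False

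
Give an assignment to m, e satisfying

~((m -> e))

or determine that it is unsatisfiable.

m = True, e = False

  ~((m -> e)) = True
    m -> e = False
The formula evaluates to True.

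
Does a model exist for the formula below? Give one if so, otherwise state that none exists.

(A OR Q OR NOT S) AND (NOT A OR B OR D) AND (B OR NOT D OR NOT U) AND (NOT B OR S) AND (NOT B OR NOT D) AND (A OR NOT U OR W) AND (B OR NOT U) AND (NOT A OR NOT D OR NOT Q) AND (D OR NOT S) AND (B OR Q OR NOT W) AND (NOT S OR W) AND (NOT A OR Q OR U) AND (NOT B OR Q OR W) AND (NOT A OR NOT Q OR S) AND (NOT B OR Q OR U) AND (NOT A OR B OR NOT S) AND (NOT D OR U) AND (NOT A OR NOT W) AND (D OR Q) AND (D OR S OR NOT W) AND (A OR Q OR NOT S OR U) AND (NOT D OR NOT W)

B: False, Q: True, W: False, S: False, A: False, U: False, D: False

Try B = True:
  (NOT B OR S) forces S = True.
  (NOT B OR NOT D) forces D = False.
  clause (D OR NOT S) is falsified — backtrack.
So B = False.
  then (B OR NOT U) forces U = False.
  then (NOT D OR U) forces D = False.
  then (D OR Q) forces Q = True.
  then (NOT A OR B OR D) forces A = False.
  then (D OR NOT S) forces S = False.
  then (D OR S OR NOT W) forces W = False.
All clauses satisfied.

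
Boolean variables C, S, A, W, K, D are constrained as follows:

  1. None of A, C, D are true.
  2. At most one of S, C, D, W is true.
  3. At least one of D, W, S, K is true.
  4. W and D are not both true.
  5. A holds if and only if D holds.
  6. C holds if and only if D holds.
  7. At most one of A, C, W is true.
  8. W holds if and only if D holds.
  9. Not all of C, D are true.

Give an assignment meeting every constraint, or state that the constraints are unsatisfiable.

C = False, S = True, A = False, W = False, K = True, D = False

  (1) {A, C, D}: 0 true — none ✓
  (2) {S, C, D, W}: 1 true — at most one ✓
  (3) {D, W, S, K}: 2 true — at least one ✓
  (4) W=F, D=F — not both ✓
  (5) A=F, D=F — same ✓
  (6) C=F, D=F — same ✓
  (7) {A, C, W}: 0 true — at most one ✓
  (8) W=F, D=F — same ✓
  (9) {C, D}: 0/2 true — not all ✓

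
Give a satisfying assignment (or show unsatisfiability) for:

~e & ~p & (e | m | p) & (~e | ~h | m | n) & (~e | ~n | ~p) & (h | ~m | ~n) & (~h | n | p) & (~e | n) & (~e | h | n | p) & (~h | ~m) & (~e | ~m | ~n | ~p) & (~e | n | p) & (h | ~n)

Unit clause (~e) forces e = False.
Unit clause (~p) forces p = False.
In (e | m | p) only m is left, so m = True.
In (~h | ~m) only ~h is left, so h = False.
In (h | ~n) only ~n is left, so n = False.
All clauses satisfied.

m = True, n = False, h = False, p = False, e = False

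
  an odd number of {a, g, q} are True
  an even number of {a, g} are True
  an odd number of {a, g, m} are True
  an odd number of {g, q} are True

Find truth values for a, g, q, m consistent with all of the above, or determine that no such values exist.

a = False, g = False, q = True, m = True

{a, g, q}: 1 true → odd ✓
{a, g}: 0 true → even ✓
{a, g, m}: 1 true → odd ✓
{g, q}: 1 true → odd ✓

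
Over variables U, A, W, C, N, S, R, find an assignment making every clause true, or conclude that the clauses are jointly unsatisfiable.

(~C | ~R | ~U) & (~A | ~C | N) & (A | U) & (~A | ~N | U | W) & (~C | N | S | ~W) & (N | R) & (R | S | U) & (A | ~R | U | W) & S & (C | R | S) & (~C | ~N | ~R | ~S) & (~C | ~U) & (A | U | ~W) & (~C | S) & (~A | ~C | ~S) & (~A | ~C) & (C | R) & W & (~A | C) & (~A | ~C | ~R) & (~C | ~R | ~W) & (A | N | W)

U=T; A=F; W=T; C=F; N=F; S=T; R=T

Unit clause (S) forces S = True.
Unit clause (W) forces W = True.
Try U = False:
  (A | U) forces A = True.
  (~A | ~C | ~S) forces C = False.
  clause (~A | C) is falsified — backtrack.
So U = True.
  then (~C | ~U) forces C = False.
  then (C | R) forces R = True.
  then (~A | C) forces A = False.
Set N = False.
All clauses satisfied.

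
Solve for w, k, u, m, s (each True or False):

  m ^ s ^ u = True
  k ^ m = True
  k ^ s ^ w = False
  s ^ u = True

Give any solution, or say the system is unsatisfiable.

w=T, k=T, u=T, m=F, s=F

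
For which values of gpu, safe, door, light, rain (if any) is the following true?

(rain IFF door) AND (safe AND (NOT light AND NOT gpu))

gpu=F, safe=T, door=T, light=F, rain=T

  rain IFF door = True
  safe AND (NOT light AND NOT gpu) = True
    NOT light AND NOT gpu = True
      NOT light = True
      NOT gpu = True
Both conjuncts True, so the formula holds.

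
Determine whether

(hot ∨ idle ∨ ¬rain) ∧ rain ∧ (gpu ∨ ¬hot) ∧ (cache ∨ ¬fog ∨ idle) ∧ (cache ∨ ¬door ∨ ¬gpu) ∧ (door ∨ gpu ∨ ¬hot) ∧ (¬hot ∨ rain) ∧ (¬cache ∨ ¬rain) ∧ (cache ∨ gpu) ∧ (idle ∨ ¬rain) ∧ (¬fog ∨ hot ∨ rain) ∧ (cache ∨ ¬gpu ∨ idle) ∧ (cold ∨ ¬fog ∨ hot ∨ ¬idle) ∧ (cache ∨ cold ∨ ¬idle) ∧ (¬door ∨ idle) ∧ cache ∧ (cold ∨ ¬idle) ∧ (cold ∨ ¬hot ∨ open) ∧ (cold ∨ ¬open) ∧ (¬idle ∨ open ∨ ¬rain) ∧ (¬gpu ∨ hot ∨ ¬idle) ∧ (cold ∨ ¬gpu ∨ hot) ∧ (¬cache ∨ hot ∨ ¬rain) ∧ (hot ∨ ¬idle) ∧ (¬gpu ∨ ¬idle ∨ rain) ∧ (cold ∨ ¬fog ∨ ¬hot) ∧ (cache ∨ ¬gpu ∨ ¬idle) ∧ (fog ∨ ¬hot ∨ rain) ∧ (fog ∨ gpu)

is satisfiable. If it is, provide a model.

Case cache = True:
  (rain) forces rain = True.
  Clause (¬cache ∨ ¬rain) is falsified — contradiction.
Case cache = False:
  Clause (cache) is falsified — contradiction.
Both cases fail, so the formula is unsatisfiable.

Unsatisfiable — no assignment works.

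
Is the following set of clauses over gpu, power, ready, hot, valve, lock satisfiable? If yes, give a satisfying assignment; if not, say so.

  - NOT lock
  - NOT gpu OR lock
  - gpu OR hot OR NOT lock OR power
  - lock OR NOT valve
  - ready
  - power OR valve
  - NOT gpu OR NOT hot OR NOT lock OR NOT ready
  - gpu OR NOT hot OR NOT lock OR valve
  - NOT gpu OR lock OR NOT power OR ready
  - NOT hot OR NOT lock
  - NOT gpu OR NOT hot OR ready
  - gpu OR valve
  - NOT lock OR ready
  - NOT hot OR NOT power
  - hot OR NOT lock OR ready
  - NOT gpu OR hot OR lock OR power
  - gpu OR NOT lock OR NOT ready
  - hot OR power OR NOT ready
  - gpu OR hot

Unsatisfiable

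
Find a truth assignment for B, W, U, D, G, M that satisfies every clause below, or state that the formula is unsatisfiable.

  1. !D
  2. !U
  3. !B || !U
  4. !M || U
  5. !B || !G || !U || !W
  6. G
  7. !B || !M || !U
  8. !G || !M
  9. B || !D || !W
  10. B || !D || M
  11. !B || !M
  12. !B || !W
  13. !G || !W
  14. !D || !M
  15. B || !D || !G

B = True, W = False, U = False, D = False, G = True, M = False

Unit clause (!D) forces D = False.
Unit clause (!U) forces U = False.
In (!M || U) only !M is left, so M = False.
Unit clause (G) forces G = True.
In (!G || !W) only !W is left, so W = False.
Set B = True.
All clauses satisfied.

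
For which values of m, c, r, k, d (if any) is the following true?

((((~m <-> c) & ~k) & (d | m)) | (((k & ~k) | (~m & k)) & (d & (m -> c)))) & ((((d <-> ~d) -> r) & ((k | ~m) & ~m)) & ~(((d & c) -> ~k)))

m: False; c: True; r: True; k: True; d: True

  (((~m <-> c) & ~k) & (d | m)) | (((k & ~k) | (~m & k)) & (d & (m -> c))) = True
    ((~m <-> c) & ~k) & (d | m) = False
      (~m <-> c) & ~k = False
        ~m <-> c = True
          ~m = True
        ~k = False
      d | m = True
    ((k & ~k) | (~m & k)) & (d & (m -> c)) = True
      (k & ~k) | (~m & k) = True
        k & ~k = False
          ~k = False
        ~m & k = True
          ~m = True
      d & (m -> c) = True
        m -> c = True
  (((d <-> ~d) -> r) & ((k | ~m) & ~m)) & ~(((d & c) -> ~k)) = True
    ((d <-> ~d) -> r) & ((k | ~m) & ~m) = True
      (d <-> ~d) -> r = True
        d <-> ~d = False
          ~d = False
      (k | ~m) & ~m = True
        k | ~m = True
          ~m = True
        ~m = True
    ~(((d & c) -> ~k)) = True
      (d & c) -> ~k = False
        d & c = True
        ~k = False
Both conjuncts True, so the formula holds.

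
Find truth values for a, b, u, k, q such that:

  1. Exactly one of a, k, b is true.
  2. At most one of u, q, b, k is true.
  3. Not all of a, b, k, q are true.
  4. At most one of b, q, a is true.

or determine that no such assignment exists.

a: True, b: False, u: False, k: False, q: False

  (1) {a, k, b}: 1 true — exactly one ✓
  (2) {u, q, b, k}: 0 true — at most one ✓
  (3) {a, b, k, q}: 1/4 true — not all ✓
  (4) {b, q, a}: 1 true — at most one ✓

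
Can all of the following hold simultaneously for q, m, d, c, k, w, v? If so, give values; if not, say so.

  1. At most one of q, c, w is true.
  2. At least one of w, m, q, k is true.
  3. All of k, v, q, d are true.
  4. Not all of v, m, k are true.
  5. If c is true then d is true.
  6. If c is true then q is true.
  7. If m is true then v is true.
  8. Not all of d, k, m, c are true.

q = True, m = False, d = True, c = False, k = True, w = False, v = True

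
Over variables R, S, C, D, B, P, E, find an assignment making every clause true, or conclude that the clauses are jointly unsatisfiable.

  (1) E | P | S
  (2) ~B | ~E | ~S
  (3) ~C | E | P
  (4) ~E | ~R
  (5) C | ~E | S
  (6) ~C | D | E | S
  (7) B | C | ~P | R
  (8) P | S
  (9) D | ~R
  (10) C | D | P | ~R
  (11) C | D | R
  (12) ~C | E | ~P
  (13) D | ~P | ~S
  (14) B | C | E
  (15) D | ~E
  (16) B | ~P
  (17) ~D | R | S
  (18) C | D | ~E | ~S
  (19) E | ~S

R: True, S: False, C: False, D: True, B: True, P: True, E: False

Set R = True.
  then (~E | ~R) forces E = False.
  then (D | ~R) forces D = True.
  then (E | ~S) forces S = False.
  then (E | P | S) forces P = True.
  then (~C | E | ~P) forces C = False.
  then (B | C | E) forces B = True.
All clauses satisfied.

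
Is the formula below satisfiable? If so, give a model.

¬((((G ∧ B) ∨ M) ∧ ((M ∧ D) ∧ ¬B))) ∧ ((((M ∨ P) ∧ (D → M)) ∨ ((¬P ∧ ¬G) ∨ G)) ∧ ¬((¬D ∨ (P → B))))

M = False; B = False; P = True; D = True; G = True

  ¬((((G ∧ B) ∨ M) ∧ ((M ∧ D) ∧ ¬B))) = True
    ((G ∧ B) ∨ M) ∧ ((M ∧ D) ∧ ¬B) = False
      (G ∧ B) ∨ M = False
        G ∧ B = False
      (M ∧ D) ∧ ¬B = False
        M ∧ D = False
        ¬B = True
  (((M ∨ P) ∧ (D → M)) ∨ ((¬P ∧ ¬G) ∨ G)) ∧ ¬((¬D ∨ (P → B))) = True
    ((M ∨ P) ∧ (D → M)) ∨ ((¬P ∧ ¬G) ∨ G) = True
      (M ∨ P) ∧ (D → M) = False
        M ∨ P = True
        D → M = False
      (¬P ∧ ¬G) ∨ G = True
        ¬P ∧ ¬G = False
          ¬P = False
          ¬G = False
    ¬((¬D ∨ (P → B))) = True
      ¬D ∨ (P → B) = False
        ¬D = False
        P → B = False
Both conjuncts True, so the formula holds.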